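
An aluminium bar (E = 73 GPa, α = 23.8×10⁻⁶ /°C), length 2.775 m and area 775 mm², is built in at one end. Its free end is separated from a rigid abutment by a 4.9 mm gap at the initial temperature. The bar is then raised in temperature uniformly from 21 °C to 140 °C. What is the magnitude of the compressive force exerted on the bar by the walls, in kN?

Free thermal elongation = αΔT L = 23.8×10⁻⁶ × 119 × 2775 = 7.859 mm.
After closing the 4.9 mm clearance, 7.859 − 4.9 = 2.959 mm of expansion remains to be suppressed by the wall.
Compatibility: PL/(AE) = 2.959 mm, so σ = P/A = E × (2.959/2775) = 77.85 MPa.
P = σA = 77.85 × 775 = 60.33 kN.

P ≈ 60.3 kN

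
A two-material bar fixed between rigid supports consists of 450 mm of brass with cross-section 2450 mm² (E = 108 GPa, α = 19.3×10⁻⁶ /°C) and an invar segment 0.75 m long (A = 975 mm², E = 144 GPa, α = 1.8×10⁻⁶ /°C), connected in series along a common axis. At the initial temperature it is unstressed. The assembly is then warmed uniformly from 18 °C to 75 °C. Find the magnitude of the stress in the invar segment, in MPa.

σ ≈ 83.3 MPa (compressive)

If the supports were absent, the total length change would be Σ αᵢΔT Lᵢ = 19.3×10⁻⁶×57×450 + 1.8×10⁻⁶×57×750 = 0.572 mm.
The rigid supports impose zero overall length change; the single axial force P common to all segments must satisfy P Σ Lᵢ/(AᵢEᵢ) = δ_free.
The series flexibility is Σ Lᵢ/(AᵢEᵢ) = 450/(2450×108×10³) + 750/(975×144×10³) = 7.043×10⁻⁶ mm/N.
P = 0.572 / 7.043×10⁻⁶ = 81220 N = 81.22 kN, compressive.
σ_{invar} = P / A = 81220 / 975 = 83.3 MPa.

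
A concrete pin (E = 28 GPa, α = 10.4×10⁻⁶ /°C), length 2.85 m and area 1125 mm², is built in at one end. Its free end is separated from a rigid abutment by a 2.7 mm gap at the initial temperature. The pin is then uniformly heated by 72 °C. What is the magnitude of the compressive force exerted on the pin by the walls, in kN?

P ≈ 0 kN

If the wall were absent the pin would grow by αΔT L = 10.4×10⁻⁶ × 72 × 2850 = 2.134 mm.
Since δ_free = 2.13 mm is less than the 2.7 mm gap, the pin never touches the wall. No axial force develops.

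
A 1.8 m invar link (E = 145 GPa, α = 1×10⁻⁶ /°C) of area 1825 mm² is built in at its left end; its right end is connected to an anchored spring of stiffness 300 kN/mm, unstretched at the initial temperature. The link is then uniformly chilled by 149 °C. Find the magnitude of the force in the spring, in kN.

P ≈ 26.5 kN

Free thermal contraction: δ_free = αΔT L = 1×10⁻⁶ × 149 × 1800 = 0.2682 mm.
Let P be the tensile force in the spring. The link extends elastically by PL/(AE) and the spring stretches by P/k; together these equal δ_free.
So P = δ_free / [L/(AE) + 1/k] = 0.2682 / [ 1800/(1825×145×10³) + 1/(300×10³) ].
P = 0.2682 / 1.014×10⁻⁵ = 26460 N.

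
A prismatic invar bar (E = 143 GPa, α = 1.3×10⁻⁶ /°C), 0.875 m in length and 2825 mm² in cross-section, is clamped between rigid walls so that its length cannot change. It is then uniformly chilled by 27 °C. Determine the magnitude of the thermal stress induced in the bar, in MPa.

σ ≈ 5.02 MPa (tensile)

The supports are rigid, so the total axial strain is zero. The restrained thermal strain is ε = αΔT = 1.3×10⁻⁶ × 27 = 35.1×10⁻⁶.
Hence σ = E·αΔT = 143×10³ × 35.1×10⁻⁶ = 5.019 MPa, tensile.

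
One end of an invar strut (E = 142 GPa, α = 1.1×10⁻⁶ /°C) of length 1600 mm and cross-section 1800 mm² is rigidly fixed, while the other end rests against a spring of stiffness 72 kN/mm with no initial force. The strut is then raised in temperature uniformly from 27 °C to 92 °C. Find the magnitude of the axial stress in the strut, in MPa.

σ ≈ 3.15 MPa (compressive)

If the spring were absent the strut would lengthen by αΔT L = 1.1×10⁻⁶ × 65 × 1600 = 0.1144 mm.
With a force P in the spring, the elastic change of the strut is PL/(AE) and that of the spring is P/k; compatibility requires their sum to equal δ_free.
So P = δ_free / [L/(AE) + 1/k] = 0.1144 / [ 1600/(1800×142×10³) + 1/(72×10³) ].
P = 0.1144 / 2.015×10⁻⁵ = 5678 N.
σ = P/A = 5678/1800 = 3.154 MPa.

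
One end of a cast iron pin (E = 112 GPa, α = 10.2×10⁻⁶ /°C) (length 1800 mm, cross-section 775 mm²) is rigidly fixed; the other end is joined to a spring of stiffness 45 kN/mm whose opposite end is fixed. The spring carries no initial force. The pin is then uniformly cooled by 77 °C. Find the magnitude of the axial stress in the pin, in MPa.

σ ≈ 42.5 MPa (tensile)

If the spring were absent the pin would shorten by αΔT L = 10.2×10⁻⁶ × 77 × 1800 = 1.414 mm.
With a force P in the spring, the elastic change of the pin is PL/(AE) and that of the spring is P/k; compatibility requires their sum to equal δ_free.
P [ L/(AE) + 1/k ] = δ_free → P [ 1800/(775×112×10³) + 1/(45×10³) ] = 1.414.
P = 1.414 / 4.296×10⁻⁵ = 32910 N.
σ = P/A = 32910/775 = 42.46 MPa.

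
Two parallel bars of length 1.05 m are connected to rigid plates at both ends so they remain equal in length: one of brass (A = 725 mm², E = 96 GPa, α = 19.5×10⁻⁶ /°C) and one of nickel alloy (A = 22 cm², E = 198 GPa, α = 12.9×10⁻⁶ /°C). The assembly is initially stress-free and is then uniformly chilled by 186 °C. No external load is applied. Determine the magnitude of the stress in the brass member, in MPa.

Both members must finish at the same length. With the larger α, the brass tends to over-contract; the plates restrain it, putting the brass in tension and the nickel alloy in compression. With no external load the two internal forces are equal and opposite, magnitude P.
Setting the final lengths equal and cancelling L: (α₁ − α₂)ΔT = P/(A₁E₁) + P/(A₂E₂).
|α₁ − α₂|·ΔT = 6.6×10⁻⁶ × 186 = 0.001228.
1/(A₁E₁) + 1/(A₂E₂) = 1/(725×96×10³) + 1/(2200×198×10³) = 1.666×10⁻⁸ N⁻¹.
P = 0.001228 / 1.666×10⁻⁸ = 73670 N = 73.67 kN.
σ_{brass} = P/A₁ = 73670/725 = 101.6 MPa, tensile.

σ ≈ 102 MPa (tensile)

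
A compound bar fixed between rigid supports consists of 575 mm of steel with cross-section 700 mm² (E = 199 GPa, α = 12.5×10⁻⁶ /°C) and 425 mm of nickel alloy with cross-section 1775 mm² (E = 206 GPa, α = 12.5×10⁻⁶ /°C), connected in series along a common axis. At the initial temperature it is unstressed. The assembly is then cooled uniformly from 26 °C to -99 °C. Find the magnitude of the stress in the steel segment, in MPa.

σ ≈ 422 MPa (tensile)

With the walls removed the bar would change length by δ_free = Σ αᵢΔT Lᵢ = 12.5×10⁻⁶×125×575 + 12.5×10⁻⁶×125×425 = 1.562 mm.
Since the ends are fixed, an axial force P builds up, equal in every segment, with P · Σ Lᵢ/(AᵢEᵢ) = δ_free.
Σ Lᵢ/(AᵢEᵢ) = 575/(700×199×10³) + 425/(1775×206×10³) = 5.29×10⁻⁶ mm/N.
Hence P = δ_free / Σ(L/AE) = 1.562/5.29×10⁻⁶ = 295.4 kN (tensile).
σ_{steel} = P / A = 295400 / 700 = 421.9 MPa.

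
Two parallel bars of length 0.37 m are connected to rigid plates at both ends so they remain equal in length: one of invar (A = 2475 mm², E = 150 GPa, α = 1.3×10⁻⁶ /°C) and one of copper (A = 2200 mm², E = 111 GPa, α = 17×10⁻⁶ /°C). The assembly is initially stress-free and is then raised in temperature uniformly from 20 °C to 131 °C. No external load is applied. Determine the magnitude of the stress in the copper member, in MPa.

Both members must finish at the same length. With the larger α, the copper tends to over-expand; the plates restrain it, putting the copper in compression and the invar in tension. With no external load the two internal forces are equal and opposite, magnitude P.
Compatibility of the two members (thermal + elastic change equal): (α₁ − α₂)ΔT = P·[1/(A₁E₁) + 1/(A₂E₂)].
|α₁ − α₂|·ΔT = 15.7×10⁻⁶ × 111 = 0.001743.
1/(A₁E₁) + 1/(A₂E₂) = 1/(2475×150×10³) + 1/(2200×111×10³) = 6.789×10⁻⁹ N⁻¹.
P = 0.001743 / 6.789×10⁻⁹ = 256700 N = 256.7 kN.
σ_{copper} = P/A₂ = 256700/2200 = 116.7 MPa, compressive.

σ ≈ 117 MPa (compressive)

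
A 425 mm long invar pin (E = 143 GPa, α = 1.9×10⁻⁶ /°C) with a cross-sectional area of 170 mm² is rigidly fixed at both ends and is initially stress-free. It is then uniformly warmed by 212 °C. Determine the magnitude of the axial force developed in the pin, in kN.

P ≈ 9.79 kN (compressive)

Full restraint means ε = 0, so the stress is σ = EαΔT = 143×10³ × 1.9×10⁻⁶ × 212 = 57.6 MPa.
P = AEαΔT = 170 × 143×10³ × 1.9×10⁻⁶ × 212 = 9.792 kN (compressive).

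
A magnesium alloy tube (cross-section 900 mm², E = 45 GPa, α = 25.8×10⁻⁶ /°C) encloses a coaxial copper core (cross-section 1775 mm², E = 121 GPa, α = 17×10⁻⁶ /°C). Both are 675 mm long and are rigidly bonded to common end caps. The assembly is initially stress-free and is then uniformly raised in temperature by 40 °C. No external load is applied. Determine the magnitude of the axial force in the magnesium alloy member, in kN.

Both members must finish at the same length. With the larger α, the magnesium alloy tends to over-expand; the plates restrain it, putting the magnesium alloy in compression and the copper in tension. With no external load the two internal forces are equal and opposite, magnitude P.
Setting the final lengths equal and cancelling L: (α₁ − α₂)ΔT = P/(A₁E₁) + P/(A₂E₂).
|α₁ − α₂|·ΔT = 8.8×10⁻⁶ × 40 = 0.000352.
1/(A₁E₁) + 1/(A₂E₂) = 1/(900×45×10³) + 1/(1775×121×10³) = 2.935×10⁻⁸ N⁻¹.
So P = 0.000352 / 2.935×10⁻⁸ = 11.99 kN.

P ≈ 12 kN (compressive in the magnesium alloy)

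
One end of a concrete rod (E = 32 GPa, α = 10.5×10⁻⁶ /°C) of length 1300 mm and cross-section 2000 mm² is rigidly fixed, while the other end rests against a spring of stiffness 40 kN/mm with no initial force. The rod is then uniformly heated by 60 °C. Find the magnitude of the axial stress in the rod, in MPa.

The unrestrained thermal change is αΔT L = 10.5×10⁻⁶ × 60 × 1300 = 0.819 mm.
With a force P in the spring, the elastic change of the rod is PL/(AE) and that of the spring is P/k; compatibility requires their sum to equal δ_free.
P [ L/(AE) + 1/k ] = δ_free → P [ 1300/(2000×32×10³) + 1/(40×10³) ] = 0.819.
P = 0.819 / 4.531×10⁻⁵ = 18070 N.
σ = P/A = 18070/2000 = 9.037 MPa.

σ ≈ 9.04 MPa (compressive)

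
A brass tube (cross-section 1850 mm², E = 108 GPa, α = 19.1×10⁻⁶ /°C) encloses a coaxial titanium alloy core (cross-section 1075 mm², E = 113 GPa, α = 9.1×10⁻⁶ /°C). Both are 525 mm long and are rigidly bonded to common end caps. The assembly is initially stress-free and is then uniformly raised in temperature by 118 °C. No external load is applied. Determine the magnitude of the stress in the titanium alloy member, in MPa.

Equilibrium of a rigid end plate with no external load gives equal and opposite internal forces ±P in the two members. Since α_{brass} > α_{titanium alloy}, heating drives the brass into compression and the titanium alloy into tension.
Equating the net (thermal + elastic) strains gives |α₁ − α₂|·ΔT = P·[1/(A₁E₁) + 1/(A₂E₂)].
|α₁ − α₂|·ΔT = 10×10⁻⁶ × 118 = 0.00118.
1/(A₁E₁) + 1/(A₂E₂) = 1/(1850×108×10³) + 1/(1075×113×10³) = 1.324×10⁻⁸ N⁻¹.
So P = 0.00118 / 1.324×10⁻⁸ = 89.14 kN.
σ_{titanium alloy} = P/A₂ = 89140/1075 = 82.92 MPa, tensile.

σ ≈ 82.9 MPa (tensile)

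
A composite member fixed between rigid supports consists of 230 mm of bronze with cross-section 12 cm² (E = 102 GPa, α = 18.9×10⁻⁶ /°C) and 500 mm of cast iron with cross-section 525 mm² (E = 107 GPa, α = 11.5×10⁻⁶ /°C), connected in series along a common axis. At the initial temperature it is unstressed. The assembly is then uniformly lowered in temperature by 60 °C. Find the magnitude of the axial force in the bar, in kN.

If the supports were absent, the total length change would be Σ αᵢΔT Lᵢ = 18.9×10⁻⁶×60×230 + 11.5×10⁻⁶×60×500 = 0.6058 mm.
Since the ends are fixed, an axial force P builds up, equal in every segment, with P · Σ Lᵢ/(AᵢEᵢ) = δ_free.
Σ Lᵢ/(AᵢEᵢ) = 230/(1200×102×10³) + 500/(525×107×10³) = 1.078×10⁻⁵ mm/N.
P = 0.6058 / 1.078×10⁻⁵ = 56200 N = 56.2 kN, tensile.

P ≈ 56.2 kN (tensile)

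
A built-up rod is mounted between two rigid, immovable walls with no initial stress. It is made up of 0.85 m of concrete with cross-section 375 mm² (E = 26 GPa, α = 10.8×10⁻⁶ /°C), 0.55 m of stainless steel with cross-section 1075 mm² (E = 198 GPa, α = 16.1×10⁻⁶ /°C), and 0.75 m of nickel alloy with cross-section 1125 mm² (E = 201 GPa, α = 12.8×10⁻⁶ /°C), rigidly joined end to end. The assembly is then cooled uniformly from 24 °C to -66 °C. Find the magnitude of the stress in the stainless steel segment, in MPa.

σ ≈ 24.9 MPa (tensile)

Free thermal contraction of the whole bar: Σ αᵢΔT Lᵢ = 10.8×10⁻⁶×90×850 + 16.1×10⁻⁶×90×550 + 12.8×10⁻⁶×90×750 = 2.487 mm.
The walls prevent any net length change, so an axial force P (same in every segment) develops. Compatibility: P · Σ Lᵢ/(AᵢEᵢ) = δ_free.
Σ Lᵢ/(AᵢEᵢ) = 850/(375×26×10³) + 550/(1075×198×10³) + 750/(1125×201×10³) = 9.308×10⁻⁵ mm/N.
So P = 2.487 / 9.308×10⁻⁵ = 26.72 kN, tensile.
σ_{stainless steel} = P / A = 26720 / 1075 = 24.86 MPa.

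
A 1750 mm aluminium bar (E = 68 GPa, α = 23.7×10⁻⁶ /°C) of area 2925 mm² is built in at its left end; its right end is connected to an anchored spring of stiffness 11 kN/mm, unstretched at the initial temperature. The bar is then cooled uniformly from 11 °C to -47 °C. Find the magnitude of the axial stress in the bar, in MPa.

The unrestrained thermal change is αΔT L = 23.7×10⁻⁶ × 58 × 1750 = 2.406 mm.
With a force P in the spring, the elastic change of the bar is PL/(AE) and that of the spring is P/k; compatibility requires their sum to equal δ_free.
So P = δ_free / [L/(AE) + 1/k] = 2.406 / [ 1750/(2925×68×10³) + 1/(11×10³) ].
P = 2.406 / 9.971×10⁻⁵ = 24130 N.
σ = P/A = 24130/2925 = 8.248 MPa.

σ ≈ 8.25 MPa (tensile)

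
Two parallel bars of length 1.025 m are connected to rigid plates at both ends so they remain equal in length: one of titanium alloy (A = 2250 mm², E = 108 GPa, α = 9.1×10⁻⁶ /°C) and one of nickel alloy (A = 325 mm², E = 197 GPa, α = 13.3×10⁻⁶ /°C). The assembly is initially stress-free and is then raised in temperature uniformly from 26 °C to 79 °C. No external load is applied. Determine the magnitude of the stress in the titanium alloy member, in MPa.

The nickel alloy has the larger α, so on heating it would change length more than the titanium alloy if both were free. The rigid plates force a common final length, so the nickel alloy is put into compression and the titanium alloy into tension, with equal and opposite forces P (no external load).
Equating the net (thermal + elastic) strains gives |α₁ − α₂|·ΔT = P·[1/(A₁E₁) + 1/(A₂E₂)].
|α₁ − α₂|·ΔT = 4.2×10⁻⁶ × 53 = 0.0002226.
1/(A₁E₁) + 1/(A₂E₂) = 1/(2250×108×10³) + 1/(325×197×10³) = 1.973×10⁻⁸ N⁻¹.
So P = 0.0002226 / 1.973×10⁻⁸ = 11.28 kN.
σ_{titanium alloy} = P/A₁ = 11280/2250 = 5.013 MPa, tensile.

σ ≈ 5.01 MPa (tensile)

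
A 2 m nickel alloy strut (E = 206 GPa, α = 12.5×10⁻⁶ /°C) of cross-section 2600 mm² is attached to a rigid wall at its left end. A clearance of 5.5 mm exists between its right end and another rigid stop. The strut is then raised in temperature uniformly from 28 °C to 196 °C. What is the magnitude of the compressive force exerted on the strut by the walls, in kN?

P ≈ 0 kN

Free thermal elongation = αΔT L = 12.5×10⁻⁶ × 168 × 2000 = 4.2 mm.
Since δ_free = 4.2 mm is less than the 5.5 mm gap, the strut never touches the wall. No axial force develops.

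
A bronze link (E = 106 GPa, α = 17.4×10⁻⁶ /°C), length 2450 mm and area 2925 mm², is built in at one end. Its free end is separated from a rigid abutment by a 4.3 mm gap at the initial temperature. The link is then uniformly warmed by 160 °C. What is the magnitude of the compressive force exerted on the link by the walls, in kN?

P ≈ 319 kN

If the wall were absent the link would grow by αΔT L = 17.4×10⁻⁶ × 160 × 2450 = 6.821 mm.
The gap closes (δ_free > 4.3 mm) and the wall then resists a further 6.821 − 4.3 = 2.521 mm of expansion.
Compatibility: PL/(AE) = 2.521 mm, so σ = P/A = E × (2.521/2450) = 109.1 MPa.
Force on the wall = σA = 109.1 × 2925 mm² = 319 kN.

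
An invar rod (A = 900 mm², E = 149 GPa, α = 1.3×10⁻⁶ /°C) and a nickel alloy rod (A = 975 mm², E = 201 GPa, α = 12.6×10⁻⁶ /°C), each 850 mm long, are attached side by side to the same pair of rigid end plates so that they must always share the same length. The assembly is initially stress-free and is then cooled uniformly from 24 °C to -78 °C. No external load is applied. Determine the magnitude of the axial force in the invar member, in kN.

P ≈ 91.8 kN (compressive in the invar)

Both members must finish at the same length. With the larger α, the nickel alloy tends to over-contract; the plates restrain it, putting the nickel alloy in tension and the invar in compression. With no external load the two internal forces are equal and opposite, magnitude P.
Compatibility of the two members (thermal + elastic change equal): (α₁ − α₂)ΔT = P·[1/(A₁E₁) + 1/(A₂E₂)].
|α₁ − α₂|·ΔT = 11.3×10⁻⁶ × 102 = 0.001153.
1/(A₁E₁) + 1/(A₂E₂) = 1/(900×149×10³) + 1/(975×201×10³) = 1.256×10⁻⁸ N⁻¹.
P = 0.001153 / 1.256×10⁻⁸ = 91770 N = 91.77 kN.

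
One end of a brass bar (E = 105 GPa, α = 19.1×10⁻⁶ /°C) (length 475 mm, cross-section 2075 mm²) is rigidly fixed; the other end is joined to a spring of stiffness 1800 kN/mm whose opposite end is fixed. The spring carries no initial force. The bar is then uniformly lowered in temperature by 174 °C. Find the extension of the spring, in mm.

Free thermal contraction: δ_free = αΔT L = 19.1×10⁻⁶ × 174 × 475 = 1.579 mm.
With a force P in the spring, the elastic change of the bar is PL/(AE) and that of the spring is P/k; compatibility requires their sum to equal δ_free.
P [ L/(AE) + 1/k ] = δ_free → P [ 475/(2075×105×10³) + 1/(1800×10³) ] = 1.579.
P = 1.579 / 2.736×10⁻⁶ = 577000 N.
Spring extension = P/k = 577000/(1800×10³) = 0.3206 mm.

δ ≈ 0.321 mm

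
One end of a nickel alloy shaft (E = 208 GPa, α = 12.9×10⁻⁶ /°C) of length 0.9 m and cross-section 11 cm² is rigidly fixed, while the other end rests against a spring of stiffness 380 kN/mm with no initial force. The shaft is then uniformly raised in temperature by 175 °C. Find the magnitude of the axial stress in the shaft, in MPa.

If the spring were absent the shaft would lengthen by αΔT L = 12.9×10⁻⁶ × 175 × 900 = 2.032 mm.
With a force P in the spring, the elastic change of the shaft is PL/(AE) and that of the spring is P/k; compatibility requires their sum to equal δ_free.
P [ L/(AE) + 1/k ] = δ_free → P [ 900/(1100×208×10³) + 1/(380×10³) ] = 2.032.
P = 2.032 / 6.565×10⁻⁶ = 309500 N.
σ = P/A = 309500/1100 = 281.3 MPa.

σ ≈ 281 MPa (compressive)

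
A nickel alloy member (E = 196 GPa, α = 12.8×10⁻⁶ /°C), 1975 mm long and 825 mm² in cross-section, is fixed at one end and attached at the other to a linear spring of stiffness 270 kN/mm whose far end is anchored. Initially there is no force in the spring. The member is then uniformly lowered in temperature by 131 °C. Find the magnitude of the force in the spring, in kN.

P ≈ 208 kN

The unrestrained thermal change is αΔT L = 12.8×10⁻⁶ × 131 × 1975 = 3.312 mm.
With a force P in the spring, the elastic change of the member is PL/(AE) and that of the spring is P/k; compatibility requires their sum to equal δ_free.
So P = δ_free / [L/(AE) + 1/k] = 3.312 / [ 1975/(825×196×10³) + 1/(270×10³) ].
P = 3.312 / 1.592×10⁻⁵ = 208100 N.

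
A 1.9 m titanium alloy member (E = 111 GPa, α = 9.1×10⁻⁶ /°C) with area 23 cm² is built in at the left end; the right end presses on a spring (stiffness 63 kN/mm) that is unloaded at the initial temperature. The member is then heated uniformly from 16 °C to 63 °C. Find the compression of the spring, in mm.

δ ≈ 0.553 mm

If the spring were absent the member would lengthen by αΔT L = 9.1×10⁻⁶ × 47 × 1900 = 0.8126 mm.
Let P be the compressive force at the spring. The member shortens elastically by PL/(AE) and the spring compresses by P/k; together these equal δ_free.
So P = δ_free / [L/(AE) + 1/k] = 0.8126 / [ 1900/(2300×111×10³) + 1/(63×10³) ].
P = 0.8126 / 2.332×10⁻⁵ = 34850 N.
Spring compression = P/k = 34850/(63×10³) = 0.5532 mm.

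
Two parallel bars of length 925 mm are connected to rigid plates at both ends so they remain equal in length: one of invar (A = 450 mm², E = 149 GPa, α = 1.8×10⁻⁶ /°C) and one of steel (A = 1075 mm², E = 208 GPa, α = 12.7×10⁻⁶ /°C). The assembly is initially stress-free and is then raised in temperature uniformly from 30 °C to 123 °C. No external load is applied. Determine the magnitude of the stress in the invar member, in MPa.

Equilibrium of a rigid end plate with no external load gives equal and opposite internal forces ±P in the two members. Since α_{steel} > α_{invar}, heating drives the steel into compression and the invar into tension.
Setting the final lengths equal and cancelling L: (α₁ − α₂)ΔT = P/(A₁E₁) + P/(A₂E₂).
|α₁ − α₂|·ΔT = 10.9×10⁻⁶ × 93 = 0.001014.
1/(A₁E₁) + 1/(A₂E₂) = 1/(450×149×10³) + 1/(1075×208×10³) = 1.939×10⁻⁸ N⁻¹.
P = 0.001014 / 1.939×10⁻⁸ = 52290 N = 52.29 kN.
σ_{invar} = P/A₁ = 52290/450 = 116.2 MPa, tensile.

σ ≈ 116 MPa (tensile)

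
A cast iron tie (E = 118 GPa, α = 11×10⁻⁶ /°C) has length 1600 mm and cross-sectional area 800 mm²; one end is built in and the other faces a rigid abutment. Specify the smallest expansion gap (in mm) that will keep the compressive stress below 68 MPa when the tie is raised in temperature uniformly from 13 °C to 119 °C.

With no wall the tie would lengthen by αΔT L = 11×10⁻⁶ × 106 × 1600 = 1.866 mm.
A stress of 68 MPa corresponds to the wall pushing the tie back by σL/E = 68×1600/(118×10³) = 0.922 mm.
The gap must absorb the remainder: g_min = 1.866 − 0.922 = 0.9436 mm.

g ≈ 0.944 mm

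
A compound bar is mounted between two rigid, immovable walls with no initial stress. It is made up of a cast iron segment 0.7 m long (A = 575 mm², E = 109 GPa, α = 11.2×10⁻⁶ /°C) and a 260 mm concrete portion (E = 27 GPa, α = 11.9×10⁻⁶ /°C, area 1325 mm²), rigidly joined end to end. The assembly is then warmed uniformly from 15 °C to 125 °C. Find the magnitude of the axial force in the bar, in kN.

Free thermal expansion of the whole bar: Σ αᵢΔT Lᵢ = 11.2×10⁻⁶×110×700 + 11.9×10⁻⁶×110×260 = 1.203 mm.
The walls prevent any net length change, so an axial force P (same in every segment) develops. Compatibility: P · Σ Lᵢ/(AᵢEᵢ) = δ_free.
Σ Lᵢ/(AᵢEᵢ) = 700/(575×109×10³) + 260/(1325×27×10³) = 1.844×10⁻⁵ mm/N.
Hence P = δ_free / Σ(L/AE) = 1.203/1.844×10⁻⁵ = 65.24 kN (compressive).

P ≈ 65.2 kN (compressive)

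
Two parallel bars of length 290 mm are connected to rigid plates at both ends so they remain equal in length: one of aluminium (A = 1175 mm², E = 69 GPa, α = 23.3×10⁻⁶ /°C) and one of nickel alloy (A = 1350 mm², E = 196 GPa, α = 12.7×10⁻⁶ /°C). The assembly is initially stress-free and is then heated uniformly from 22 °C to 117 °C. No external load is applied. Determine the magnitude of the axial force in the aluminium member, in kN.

Equilibrium of a rigid end plate with no external load gives equal and opposite internal forces ±P in the two members. Since α_{aluminium} > α_{nickel alloy}, heating drives the aluminium into compression and the nickel alloy into tension.
Compatibility of the two members (thermal + elastic change equal): (α₁ − α₂)ΔT = P·[1/(A₁E₁) + 1/(A₂E₂)].
|α₁ − α₂|·ΔT = 10.6×10⁻⁶ × 95 = 0.001007.
1/(A₁E₁) + 1/(A₂E₂) = 1/(1175×69×10³) + 1/(1350×196×10³) = 1.611×10⁻⁸ N⁻¹.
So P = 0.001007 / 1.611×10⁻⁸ = 62.49 kN.

P ≈ 62.5 kN (compressive in the aluminium)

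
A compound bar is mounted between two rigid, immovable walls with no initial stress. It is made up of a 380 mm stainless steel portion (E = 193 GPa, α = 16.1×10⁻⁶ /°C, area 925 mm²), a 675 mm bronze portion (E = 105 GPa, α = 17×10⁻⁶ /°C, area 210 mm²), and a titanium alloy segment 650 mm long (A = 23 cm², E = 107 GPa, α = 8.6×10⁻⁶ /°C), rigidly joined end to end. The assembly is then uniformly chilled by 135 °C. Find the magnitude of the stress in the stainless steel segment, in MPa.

With the walls removed the bar would change length by δ_free = Σ αᵢΔT Lᵢ = 16.1×10⁻⁶×135×380 + 17×10⁻⁶×135×675 + 8.6×10⁻⁶×135×650 = 3.13 mm.
The walls prevent any net length change, so an axial force P (same in every segment) develops. Compatibility: P · Σ Lᵢ/(AᵢEᵢ) = δ_free.
Σ Lᵢ/(AᵢEᵢ) = 380/(925×193×10³) + 675/(210×105×10³) + 650/(2300×107×10³) = 3.538×10⁻⁵ mm/N.
So P = 3.13 / 3.538×10⁻⁵ = 88.45 kN, tensile.
σ_{stainless steel} = P / A = 88450 / 925 = 95.63 MPa.

σ ≈ 95.6 MPa (tensile)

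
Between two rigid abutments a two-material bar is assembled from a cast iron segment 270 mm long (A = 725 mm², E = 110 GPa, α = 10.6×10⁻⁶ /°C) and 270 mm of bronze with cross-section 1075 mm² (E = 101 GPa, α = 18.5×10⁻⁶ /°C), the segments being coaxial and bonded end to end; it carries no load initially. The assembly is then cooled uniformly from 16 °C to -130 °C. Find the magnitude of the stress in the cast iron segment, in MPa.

If the supports were absent, the total length change would be Σ αᵢΔT Lᵢ = 10.6×10⁻⁶×146×270 + 18.5×10⁻⁶×146×270 = 1.147 mm.
The rigid supports impose zero overall length change; the single axial force P common to all segments must satisfy P Σ Lᵢ/(AᵢEᵢ) = δ_free.
Σ Lᵢ/(AᵢEᵢ) = 270/(725×110×10³) + 270/(1075×101×10³) = 5.872×10⁻⁶ mm/N.
So P = 1.147 / 5.872×10⁻⁶ = 195.3 kN, tensile.
σ_{cast iron} = P / A = 195300 / 725 = 269.4 MPa.

σ ≈ 269 MPa (tensile)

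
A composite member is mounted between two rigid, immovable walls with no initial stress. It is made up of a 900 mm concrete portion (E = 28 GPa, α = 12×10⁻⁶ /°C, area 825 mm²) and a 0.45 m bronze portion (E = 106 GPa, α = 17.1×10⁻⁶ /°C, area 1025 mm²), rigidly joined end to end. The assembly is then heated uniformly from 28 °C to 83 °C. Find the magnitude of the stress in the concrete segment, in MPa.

σ ≈ 28.6 MPa (compressive)

With the walls removed the bar would change length by δ_free = Σ αᵢΔT Lᵢ = 12×10⁻⁶×55×900 + 17.1×10⁻⁶×55×450 = 1.017 mm.
The walls prevent any net length change, so an axial force P (same in every segment) develops. Compatibility: P · Σ Lᵢ/(AᵢEᵢ) = δ_free.
Σ Lᵢ/(AᵢEᵢ) = 900/(825×28×10³) + 450/(1025×106×10³) = 4.31×10⁻⁵ mm/N.
Hence P = δ_free / Σ(L/AE) = 1.017/4.31×10⁻⁵ = 23.6 kN (compressive).
σ_{concrete} = P / A = 23600 / 825 = 28.61 MPa.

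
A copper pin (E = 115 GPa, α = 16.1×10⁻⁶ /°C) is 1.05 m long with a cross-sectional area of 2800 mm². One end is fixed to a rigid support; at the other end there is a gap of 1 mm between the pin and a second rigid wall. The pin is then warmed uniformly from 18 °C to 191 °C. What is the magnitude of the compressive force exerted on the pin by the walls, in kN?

P ≈ 590 kN

Unrestrained expansion: δ_free = αΔT L = 16.1×10⁻⁶ × 173 × 1050 = 2.925 mm.
This exceeds the 1 mm gap, so the wall pushes back. The portion of expansion that must be recovered elastically is δ_free − gap = 2.925 − 1 = 1.925 mm.
So σ = E(δ_free − g)/L = 115×10³ × 1.925/1050 = 210.8 MPa.
P = σA = 210.8 × 2800 = 590.2 kN.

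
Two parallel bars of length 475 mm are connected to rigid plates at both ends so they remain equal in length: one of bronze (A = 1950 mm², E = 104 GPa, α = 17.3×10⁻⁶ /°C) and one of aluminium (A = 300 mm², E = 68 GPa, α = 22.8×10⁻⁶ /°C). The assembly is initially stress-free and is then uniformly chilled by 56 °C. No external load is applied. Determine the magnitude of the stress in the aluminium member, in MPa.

σ ≈ 19 MPa (tensile)

The aluminium has the larger α, so on cooling it would change length more than the bronze if both were free. The rigid plates force a common final length, so the aluminium is put into tension and the bronze into compression, with equal and opposite forces P (no external load).
Compatibility of the two members (thermal + elastic change equal): (α₁ − α₂)ΔT = P·[1/(A₁E₁) + 1/(A₂E₂)].
|α₁ − α₂|·ΔT = 5.5×10⁻⁶ × 56 = 0.000308.
1/(A₁E₁) + 1/(A₂E₂) = 1/(1950×104×10³) + 1/(300×68×10³) = 5.395×10⁻⁸ N⁻¹.
So P = 0.000308 / 5.395×10⁻⁸ = 5.709 kN.
σ_{aluminium} = P/A₂ = 5709/300 = 19.03 MPa, tensile.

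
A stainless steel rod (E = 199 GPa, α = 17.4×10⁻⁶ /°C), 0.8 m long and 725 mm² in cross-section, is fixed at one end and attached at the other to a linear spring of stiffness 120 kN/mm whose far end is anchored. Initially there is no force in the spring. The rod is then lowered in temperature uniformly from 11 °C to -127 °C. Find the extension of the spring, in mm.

δ ≈ 1.15 mm

Free thermal contraction: δ_free = αΔT L = 17.4×10⁻⁶ × 138 × 800 = 1.921 mm.
Let P be the tensile force in the spring. The rod extends elastically by PL/(AE) and the spring stretches by P/k; together these equal δ_free.
So P = δ_free / [L/(AE) + 1/k] = 1.921 / [ 800/(725×199×10³) + 1/(120×10³) ].
P = 1.921 / 1.388×10⁻⁵ = 138400 N.
Spring extension = P/k = 138400/(120×10³) = 1.153 mm.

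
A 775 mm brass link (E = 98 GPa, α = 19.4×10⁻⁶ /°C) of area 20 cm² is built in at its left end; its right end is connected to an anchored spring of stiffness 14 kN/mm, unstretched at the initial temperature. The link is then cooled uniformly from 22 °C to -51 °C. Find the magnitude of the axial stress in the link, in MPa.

The unrestrained thermal change is αΔT L = 19.4×10⁻⁶ × 73 × 775 = 1.098 mm.
Let P be the tensile force in the spring. The link extends elastically by PL/(AE) and the spring stretches by P/k; together these equal δ_free.
So P = δ_free / [L/(AE) + 1/k] = 1.098 / [ 775/(2000×98×10³) + 1/(14×10³) ].
P = 1.098 / 7.538×10⁻⁵ = 14560 N.
σ = P/A = 14560/2000 = 7.28 MPa.

σ ≈ 7.28 MPa (tensile)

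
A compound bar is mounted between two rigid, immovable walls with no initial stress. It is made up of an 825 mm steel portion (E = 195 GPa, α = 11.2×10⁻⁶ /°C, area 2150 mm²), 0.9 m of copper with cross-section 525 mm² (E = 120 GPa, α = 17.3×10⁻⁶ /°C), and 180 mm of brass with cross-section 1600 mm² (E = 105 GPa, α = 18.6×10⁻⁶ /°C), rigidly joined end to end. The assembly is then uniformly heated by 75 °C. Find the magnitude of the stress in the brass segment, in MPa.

With the walls removed the bar would change length by δ_free = Σ αᵢΔT Lᵢ = 11.2×10⁻⁶×75×825 + 17.3×10⁻⁶×75×900 + 18.6×10⁻⁶×75×180 = 2.112 mm.
Since the ends are fixed, an axial force P builds up, equal in every segment, with P · Σ Lᵢ/(AᵢEᵢ) = δ_free.
The series flexibility is Σ Lᵢ/(AᵢEᵢ) = 825/(2150×195×10³) + 900/(525×120×10³) + 180/(1600×105×10³) = 1.732×10⁻⁵ mm/N.
So P = 2.112 / 1.732×10⁻⁵ = 121.9 kN, compressive.
σ_{brass} = P / A = 121900 / 1600 = 76.19 MPa.

σ ≈ 76.2 MPa (compressive)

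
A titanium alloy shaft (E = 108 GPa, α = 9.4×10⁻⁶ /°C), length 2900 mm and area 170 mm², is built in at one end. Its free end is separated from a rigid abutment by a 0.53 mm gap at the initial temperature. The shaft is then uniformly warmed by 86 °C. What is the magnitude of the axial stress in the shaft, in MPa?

Free thermal elongation = αΔT L = 9.4×10⁻⁶ × 86 × 2900 = 2.344 mm.
The gap closes (δ_free > 0.53 mm) and the wall then resists a further 2.344 − 0.53 = 1.814 mm of expansion.
Compatibility: PL/(AE) = 1.814 mm, so σ = P/A = E × (1.814/2900) = 67.57 MPa.

σ ≈ 67.6 MPa (compressive)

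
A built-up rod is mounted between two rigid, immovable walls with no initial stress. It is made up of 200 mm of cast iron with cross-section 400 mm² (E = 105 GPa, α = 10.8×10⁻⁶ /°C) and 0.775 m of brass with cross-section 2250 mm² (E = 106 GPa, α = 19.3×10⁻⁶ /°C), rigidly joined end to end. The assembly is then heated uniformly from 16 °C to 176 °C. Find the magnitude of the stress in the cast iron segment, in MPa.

σ ≈ 855 MPa (compressive)

Free thermal expansion of the whole bar: Σ αᵢΔT Lᵢ = 10.8×10⁻⁶×160×200 + 19.3×10⁻⁶×160×775 = 2.739 mm.
Since the ends are fixed, an axial force P builds up, equal in every segment, with P · Σ Lᵢ/(AᵢEᵢ) = δ_free.
Σ Lᵢ/(AᵢEᵢ) = 200/(400×105×10³) + 775/(2250×106×10³) = 8.011×10⁻⁶ mm/N.
Hence P = δ_free / Σ(L/AE) = 2.739/8.011×10⁻⁶ = 341.9 kN (compressive).
σ_{cast iron} = P / A = 341900 / 400 = 854.7 MPa.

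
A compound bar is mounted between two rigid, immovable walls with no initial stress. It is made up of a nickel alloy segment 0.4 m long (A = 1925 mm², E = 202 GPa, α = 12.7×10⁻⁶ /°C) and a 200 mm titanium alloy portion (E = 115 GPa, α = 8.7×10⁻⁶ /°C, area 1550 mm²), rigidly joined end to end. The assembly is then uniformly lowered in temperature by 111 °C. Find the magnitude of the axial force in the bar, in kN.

Free thermal contraction of the whole bar: Σ αᵢΔT Lᵢ = 12.7×10⁻⁶×111×400 + 8.7×10⁻⁶×111×200 = 0.757 mm.
The walls prevent any net length change, so an axial force P (same in every segment) develops. Compatibility: P · Σ Lᵢ/(AᵢEᵢ) = δ_free.
The series flexibility is Σ Lᵢ/(AᵢEᵢ) = 400/(1925×202×10³) + 200/(1550×115×10³) = 2.151×10⁻⁶ mm/N.
So P = 0.757 / 2.151×10⁻⁶ = 352 kN, tensile.

P ≈ 352 kN (tensile)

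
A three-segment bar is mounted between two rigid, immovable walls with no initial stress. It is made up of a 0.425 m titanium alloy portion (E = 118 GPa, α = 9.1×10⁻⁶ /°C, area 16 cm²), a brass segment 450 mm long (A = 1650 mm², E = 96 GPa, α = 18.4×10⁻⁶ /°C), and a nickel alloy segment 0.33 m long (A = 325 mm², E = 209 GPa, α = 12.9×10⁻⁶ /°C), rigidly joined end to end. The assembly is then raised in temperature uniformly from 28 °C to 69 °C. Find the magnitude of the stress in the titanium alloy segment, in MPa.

Free thermal expansion of the whole bar: Σ αᵢΔT Lᵢ = 9.1×10⁻⁶×41×425 + 18.4×10⁻⁶×41×450 + 12.9×10⁻⁶×41×330 = 0.6726 mm.
Since the ends are fixed, an axial force P builds up, equal in every segment, with P · Σ Lᵢ/(AᵢEᵢ) = δ_free.
Σ Lᵢ/(AᵢEᵢ) = 425/(1600×118×10³) + 450/(1650×96×10³) + 330/(325×209×10³) = 9.95×10⁻⁶ mm/N.
Hence P = δ_free / Σ(L/AE) = 0.6726/9.95×10⁻⁶ = 67.59 kN (compressive).
σ_{titanium alloy} = P / A = 67590 / 1600 = 42.25 MPa.

σ ≈ 42.2 MPa (compressive)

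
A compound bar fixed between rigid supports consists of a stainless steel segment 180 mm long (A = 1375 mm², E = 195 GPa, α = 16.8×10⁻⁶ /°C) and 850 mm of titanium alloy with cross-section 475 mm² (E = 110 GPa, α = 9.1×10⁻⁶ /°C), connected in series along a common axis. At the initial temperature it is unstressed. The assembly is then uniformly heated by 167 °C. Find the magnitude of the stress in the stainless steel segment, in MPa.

If the supports were absent, the total length change would be Σ αᵢΔT Lᵢ = 16.8×10⁻⁶×167×180 + 9.1×10⁻⁶×167×850 = 1.797 mm.
The walls prevent any net length change, so an axial force P (same in every segment) develops. Compatibility: P · Σ Lᵢ/(AᵢEᵢ) = δ_free.
The series flexibility is Σ Lᵢ/(AᵢEᵢ) = 180/(1375×195×10³) + 850/(475×110×10³) = 1.694×10⁻⁵ mm/N.
So P = 1.797 / 1.694×10⁻⁵ = 106.1 kN, compressive.
σ_{stainless steel} = P / A = 106100 / 1375 = 77.14 MPa.

σ ≈ 77.1 MPa (compressive)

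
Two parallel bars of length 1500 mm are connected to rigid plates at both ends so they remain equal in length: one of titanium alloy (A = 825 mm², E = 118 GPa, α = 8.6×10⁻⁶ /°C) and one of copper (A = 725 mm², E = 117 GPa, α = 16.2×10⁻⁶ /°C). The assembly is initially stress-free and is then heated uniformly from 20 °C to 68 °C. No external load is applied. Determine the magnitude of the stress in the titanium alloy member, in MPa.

σ ≈ 20 MPa (tensile)

The copper has the larger α, so on heating it would change length more than the titanium alloy if both were free. The rigid plates force a common final length, so the copper is put into compression and the titanium alloy into tension, with equal and opposite forces P (no external load).
Equating the net (thermal + elastic) strains gives |α₁ − α₂|·ΔT = P·[1/(A₁E₁) + 1/(A₂E₂)].
|α₁ − α₂|·ΔT = 7.6×10⁻⁶ × 48 = 0.0003648.
1/(A₁E₁) + 1/(A₂E₂) = 1/(825×118×10³) + 1/(725×117×10³) = 2.206×10⁻⁸ N⁻¹.
So P = 0.0003648 / 2.206×10⁻⁸ = 16.54 kN.
σ_{titanium alloy} = P/A₁ = 16540/825 = 20.04 MPa, tensile.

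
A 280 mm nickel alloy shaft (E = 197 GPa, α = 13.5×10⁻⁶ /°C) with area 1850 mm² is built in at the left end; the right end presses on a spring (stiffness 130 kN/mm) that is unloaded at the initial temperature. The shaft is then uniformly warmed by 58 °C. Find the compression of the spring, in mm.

The unrestrained thermal change is αΔT L = 13.5×10⁻⁶ × 58 × 280 = 0.2192 mm.
With a force P in the spring, the elastic change of the shaft is PL/(AE) and that of the spring is P/k; compatibility requires their sum to equal δ_free.
So P = δ_free / [L/(AE) + 1/k] = 0.2192 / [ 280/(1850×197×10³) + 1/(130×10³) ].
P = 0.2192 / 8.461×10⁻⁶ = 25910 N.
Spring compression = P/k = 25910/(130×10³) = 0.1993 mm.

δ ≈ 0.199 mm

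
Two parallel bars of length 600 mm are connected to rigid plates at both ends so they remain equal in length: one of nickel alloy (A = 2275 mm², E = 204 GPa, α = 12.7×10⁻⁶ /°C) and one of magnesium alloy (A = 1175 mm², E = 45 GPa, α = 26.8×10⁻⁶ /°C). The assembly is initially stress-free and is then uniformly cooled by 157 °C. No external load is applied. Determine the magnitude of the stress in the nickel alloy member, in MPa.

The magnesium alloy has the larger α, so on cooling it would change length more than the nickel alloy if both were free. The rigid plates force a common final length, so the magnesium alloy is put into tension and the nickel alloy into compression, with equal and opposite forces P (no external load).
Setting the final lengths equal and cancelling L: (α₁ − α₂)ΔT = P/(A₁E₁) + P/(A₂E₂).
|α₁ − α₂|·ΔT = 14.1×10⁻⁶ × 157 = 0.002214.
1/(A₁E₁) + 1/(A₂E₂) = 1/(2275×204×10³) + 1/(1175×45×10³) = 2.107×10⁻⁸ N⁻¹.
P = 0.002214 / 2.107×10⁻⁸ = 105100 N = 105.1 kN.
σ_{nickel alloy} = P/A₁ = 105100/2275 = 46.19 MPa, compressive.

σ ≈ 46.2 MPa (compressive)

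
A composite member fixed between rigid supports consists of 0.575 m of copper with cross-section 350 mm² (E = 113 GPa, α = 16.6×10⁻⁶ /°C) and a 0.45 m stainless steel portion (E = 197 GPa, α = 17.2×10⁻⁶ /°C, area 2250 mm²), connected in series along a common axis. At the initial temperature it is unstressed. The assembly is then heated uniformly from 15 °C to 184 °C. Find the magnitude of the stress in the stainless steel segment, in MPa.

σ ≈ 83.5 MPa (compressive)

Free thermal expansion of the whole bar: Σ αᵢΔT Lᵢ = 16.6×10⁻⁶×169×575 + 17.2×10⁻⁶×169×450 = 2.921 mm.
Since the ends are fixed, an axial force P builds up, equal in every segment, with P · Σ Lᵢ/(AᵢEᵢ) = δ_free.
Σ Lᵢ/(AᵢEᵢ) = 575/(350×113×10³) + 450/(2250×197×10³) = 1.555×10⁻⁵ mm/N.
So P = 2.921 / 1.555×10⁻⁵ = 187.8 kN, compressive.
σ_{stainless steel} = P / A = 187800 / 2250 = 83.47 MPa.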